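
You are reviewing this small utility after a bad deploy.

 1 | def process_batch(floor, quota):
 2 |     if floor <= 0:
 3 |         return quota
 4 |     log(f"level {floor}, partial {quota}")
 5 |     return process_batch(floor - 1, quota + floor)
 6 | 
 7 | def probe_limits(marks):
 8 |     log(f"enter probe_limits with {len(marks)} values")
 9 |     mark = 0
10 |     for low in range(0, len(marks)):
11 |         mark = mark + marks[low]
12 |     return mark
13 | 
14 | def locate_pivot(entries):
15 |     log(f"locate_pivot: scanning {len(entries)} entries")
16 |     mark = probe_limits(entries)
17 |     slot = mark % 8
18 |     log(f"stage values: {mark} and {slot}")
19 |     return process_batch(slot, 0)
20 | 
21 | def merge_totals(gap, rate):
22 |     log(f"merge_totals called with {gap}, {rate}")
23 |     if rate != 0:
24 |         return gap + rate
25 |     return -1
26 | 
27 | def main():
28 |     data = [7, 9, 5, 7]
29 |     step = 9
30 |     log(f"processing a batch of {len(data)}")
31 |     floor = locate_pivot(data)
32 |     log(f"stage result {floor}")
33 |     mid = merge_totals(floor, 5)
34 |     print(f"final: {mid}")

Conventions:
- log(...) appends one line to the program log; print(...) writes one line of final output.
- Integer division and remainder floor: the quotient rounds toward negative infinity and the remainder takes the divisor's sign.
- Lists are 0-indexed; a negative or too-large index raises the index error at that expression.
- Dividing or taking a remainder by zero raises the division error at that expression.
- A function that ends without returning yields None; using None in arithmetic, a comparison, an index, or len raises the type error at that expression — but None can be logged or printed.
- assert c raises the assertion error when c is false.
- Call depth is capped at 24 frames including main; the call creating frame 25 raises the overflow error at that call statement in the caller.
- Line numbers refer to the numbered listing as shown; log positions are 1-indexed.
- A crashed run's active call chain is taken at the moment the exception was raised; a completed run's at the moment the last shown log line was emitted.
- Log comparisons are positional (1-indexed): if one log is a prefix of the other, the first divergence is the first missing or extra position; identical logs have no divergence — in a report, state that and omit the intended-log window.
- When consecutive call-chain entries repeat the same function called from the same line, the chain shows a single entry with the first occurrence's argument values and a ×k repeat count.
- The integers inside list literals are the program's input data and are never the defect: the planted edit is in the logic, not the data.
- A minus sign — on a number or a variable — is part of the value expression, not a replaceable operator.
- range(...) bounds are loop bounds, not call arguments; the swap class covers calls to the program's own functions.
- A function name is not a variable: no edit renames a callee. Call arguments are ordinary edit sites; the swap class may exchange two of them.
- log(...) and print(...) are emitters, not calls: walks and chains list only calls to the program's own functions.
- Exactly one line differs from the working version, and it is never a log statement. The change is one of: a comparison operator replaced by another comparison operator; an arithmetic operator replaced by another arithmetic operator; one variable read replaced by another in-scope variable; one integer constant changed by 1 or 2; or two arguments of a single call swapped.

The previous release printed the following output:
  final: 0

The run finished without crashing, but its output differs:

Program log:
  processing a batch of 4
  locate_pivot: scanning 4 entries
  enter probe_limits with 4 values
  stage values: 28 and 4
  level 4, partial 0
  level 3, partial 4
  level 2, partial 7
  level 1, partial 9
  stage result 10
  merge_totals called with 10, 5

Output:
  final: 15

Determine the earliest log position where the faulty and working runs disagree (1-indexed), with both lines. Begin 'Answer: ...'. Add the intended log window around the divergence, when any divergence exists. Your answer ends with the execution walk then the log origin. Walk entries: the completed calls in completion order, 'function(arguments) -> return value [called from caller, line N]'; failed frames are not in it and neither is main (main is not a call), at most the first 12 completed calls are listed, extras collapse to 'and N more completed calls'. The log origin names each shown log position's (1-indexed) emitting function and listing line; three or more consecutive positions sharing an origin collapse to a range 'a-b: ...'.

Answer: none; the two logs match at every position.
Execution walk:
  probe_limits([7, 9, 5, 7]) -> 28  [called from locate_pivot, line 16]
  process_batch(0, 10) -> 10  [called from process_batch, line 5]
  process_batch(1, 9) -> 10  [called from process_batch, line 5]
  process_batch(2, 7) -> 10  [called from process_batch, line 5]
  process_batch(3, 4) -> 10  [called from process_batch, line 5]
  process_batch(4, 0) -> 10  [called from locate_pivot, line 19]
  locate_pivot([7, 9, 5, 7]) -> 10  [called from main, line 31]
  merge_totals(10, 5) -> 15  [called from main, line 33]
Log line origins:
  1: from main, line 30
  2: from locate_pivot, line 15
  3: from probe_limits, line 8
  4: from locate_pivot, line 18
  5-8: from process_batch, line 4
  9: from main, line 32
  10: from merge_totals, line 22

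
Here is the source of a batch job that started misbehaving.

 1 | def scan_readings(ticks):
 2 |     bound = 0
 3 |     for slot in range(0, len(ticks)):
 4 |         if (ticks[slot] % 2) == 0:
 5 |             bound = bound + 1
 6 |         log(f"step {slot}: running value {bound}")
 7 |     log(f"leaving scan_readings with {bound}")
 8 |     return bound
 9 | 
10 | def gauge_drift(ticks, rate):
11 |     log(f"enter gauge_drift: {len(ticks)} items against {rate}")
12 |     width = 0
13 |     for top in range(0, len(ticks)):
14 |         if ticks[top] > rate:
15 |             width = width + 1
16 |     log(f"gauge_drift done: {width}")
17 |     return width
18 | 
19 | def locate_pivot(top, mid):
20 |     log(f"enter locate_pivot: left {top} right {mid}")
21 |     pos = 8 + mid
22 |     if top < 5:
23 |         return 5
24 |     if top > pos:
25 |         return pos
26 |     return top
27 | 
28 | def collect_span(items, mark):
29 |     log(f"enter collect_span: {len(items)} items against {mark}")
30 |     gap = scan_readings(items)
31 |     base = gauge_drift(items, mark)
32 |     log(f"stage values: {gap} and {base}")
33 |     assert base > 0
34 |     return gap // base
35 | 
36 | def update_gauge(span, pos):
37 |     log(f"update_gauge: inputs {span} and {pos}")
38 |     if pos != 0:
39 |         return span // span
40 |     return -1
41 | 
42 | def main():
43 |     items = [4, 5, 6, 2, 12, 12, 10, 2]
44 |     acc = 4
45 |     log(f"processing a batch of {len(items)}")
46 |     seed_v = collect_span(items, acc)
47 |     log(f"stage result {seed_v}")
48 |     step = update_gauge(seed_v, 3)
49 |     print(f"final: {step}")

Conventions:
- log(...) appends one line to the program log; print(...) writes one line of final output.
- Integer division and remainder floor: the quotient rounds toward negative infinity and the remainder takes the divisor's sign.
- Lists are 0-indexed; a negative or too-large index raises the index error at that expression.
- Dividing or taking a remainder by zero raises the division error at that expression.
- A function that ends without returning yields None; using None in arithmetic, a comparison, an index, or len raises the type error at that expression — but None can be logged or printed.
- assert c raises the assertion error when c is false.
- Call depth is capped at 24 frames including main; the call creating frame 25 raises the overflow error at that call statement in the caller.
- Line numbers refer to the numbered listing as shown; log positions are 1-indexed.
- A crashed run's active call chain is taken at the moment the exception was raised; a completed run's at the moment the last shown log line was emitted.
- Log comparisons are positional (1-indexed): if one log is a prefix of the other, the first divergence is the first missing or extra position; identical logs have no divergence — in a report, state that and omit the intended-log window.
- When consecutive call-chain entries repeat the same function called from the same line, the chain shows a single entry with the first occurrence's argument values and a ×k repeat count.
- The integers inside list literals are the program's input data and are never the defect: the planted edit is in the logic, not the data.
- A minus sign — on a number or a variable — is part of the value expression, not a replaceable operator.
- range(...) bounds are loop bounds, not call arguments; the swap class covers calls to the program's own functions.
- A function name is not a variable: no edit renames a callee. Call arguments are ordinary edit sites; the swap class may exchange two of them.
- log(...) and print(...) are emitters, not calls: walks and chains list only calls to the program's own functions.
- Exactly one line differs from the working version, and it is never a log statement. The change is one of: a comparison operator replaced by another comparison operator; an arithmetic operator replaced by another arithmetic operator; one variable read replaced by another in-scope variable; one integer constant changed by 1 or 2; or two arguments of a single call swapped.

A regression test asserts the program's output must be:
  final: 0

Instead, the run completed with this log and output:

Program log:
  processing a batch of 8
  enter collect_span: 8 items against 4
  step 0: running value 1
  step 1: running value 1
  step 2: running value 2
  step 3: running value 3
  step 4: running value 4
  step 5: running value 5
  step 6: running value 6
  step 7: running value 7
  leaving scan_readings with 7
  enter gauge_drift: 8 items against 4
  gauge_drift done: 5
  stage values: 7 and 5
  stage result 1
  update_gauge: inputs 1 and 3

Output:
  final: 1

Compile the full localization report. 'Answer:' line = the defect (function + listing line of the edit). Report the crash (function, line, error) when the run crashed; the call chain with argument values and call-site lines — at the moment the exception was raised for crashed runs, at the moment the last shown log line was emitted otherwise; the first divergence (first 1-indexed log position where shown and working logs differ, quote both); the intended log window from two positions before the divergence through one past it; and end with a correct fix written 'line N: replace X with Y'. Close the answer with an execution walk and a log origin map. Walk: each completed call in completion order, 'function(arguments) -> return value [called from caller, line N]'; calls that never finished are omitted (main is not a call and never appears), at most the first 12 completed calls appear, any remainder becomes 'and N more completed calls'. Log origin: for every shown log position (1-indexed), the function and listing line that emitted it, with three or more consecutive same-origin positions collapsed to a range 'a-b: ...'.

Answer: the defect is in update_gauge at line 39.
The tell: No log line changed; the fault shows up purely in the output.
Call chain: main -> update_gauge(1, 3) (called at line 48).
First divergence: none; the two logs match at every position.
Execution walk:
  scan_readings([4, 5, 6, 2, 12, 12, 10, 2]) -> 7  [called from collect_span, line 30]
  gauge_drift([4, 5, 6, 2, 12, 12, 10, 2], 4) -> 5  [called from collect_span, line 31]
  collect_span([4, 5, 6, 2, 12, 12, 10, 2], 4) -> 1  [called from main, line 46]
  update_gauge(1, 3) -> 1  [called from main, line 48]
Log origin:
  1: logged in main at line 45
  2: logged in collect_span at line 29
  3-10: logged in scan_readings at line 6
  11: logged in scan_readings at line 7
  12: logged in gauge_drift at line 11
  13: logged in gauge_drift at line 16
  14: logged in collect_span at line 32
  15: logged in main at line 47
  16: logged in update_gauge at line 37
A correct fix: line 39: replace `span // span` with `span // pos`.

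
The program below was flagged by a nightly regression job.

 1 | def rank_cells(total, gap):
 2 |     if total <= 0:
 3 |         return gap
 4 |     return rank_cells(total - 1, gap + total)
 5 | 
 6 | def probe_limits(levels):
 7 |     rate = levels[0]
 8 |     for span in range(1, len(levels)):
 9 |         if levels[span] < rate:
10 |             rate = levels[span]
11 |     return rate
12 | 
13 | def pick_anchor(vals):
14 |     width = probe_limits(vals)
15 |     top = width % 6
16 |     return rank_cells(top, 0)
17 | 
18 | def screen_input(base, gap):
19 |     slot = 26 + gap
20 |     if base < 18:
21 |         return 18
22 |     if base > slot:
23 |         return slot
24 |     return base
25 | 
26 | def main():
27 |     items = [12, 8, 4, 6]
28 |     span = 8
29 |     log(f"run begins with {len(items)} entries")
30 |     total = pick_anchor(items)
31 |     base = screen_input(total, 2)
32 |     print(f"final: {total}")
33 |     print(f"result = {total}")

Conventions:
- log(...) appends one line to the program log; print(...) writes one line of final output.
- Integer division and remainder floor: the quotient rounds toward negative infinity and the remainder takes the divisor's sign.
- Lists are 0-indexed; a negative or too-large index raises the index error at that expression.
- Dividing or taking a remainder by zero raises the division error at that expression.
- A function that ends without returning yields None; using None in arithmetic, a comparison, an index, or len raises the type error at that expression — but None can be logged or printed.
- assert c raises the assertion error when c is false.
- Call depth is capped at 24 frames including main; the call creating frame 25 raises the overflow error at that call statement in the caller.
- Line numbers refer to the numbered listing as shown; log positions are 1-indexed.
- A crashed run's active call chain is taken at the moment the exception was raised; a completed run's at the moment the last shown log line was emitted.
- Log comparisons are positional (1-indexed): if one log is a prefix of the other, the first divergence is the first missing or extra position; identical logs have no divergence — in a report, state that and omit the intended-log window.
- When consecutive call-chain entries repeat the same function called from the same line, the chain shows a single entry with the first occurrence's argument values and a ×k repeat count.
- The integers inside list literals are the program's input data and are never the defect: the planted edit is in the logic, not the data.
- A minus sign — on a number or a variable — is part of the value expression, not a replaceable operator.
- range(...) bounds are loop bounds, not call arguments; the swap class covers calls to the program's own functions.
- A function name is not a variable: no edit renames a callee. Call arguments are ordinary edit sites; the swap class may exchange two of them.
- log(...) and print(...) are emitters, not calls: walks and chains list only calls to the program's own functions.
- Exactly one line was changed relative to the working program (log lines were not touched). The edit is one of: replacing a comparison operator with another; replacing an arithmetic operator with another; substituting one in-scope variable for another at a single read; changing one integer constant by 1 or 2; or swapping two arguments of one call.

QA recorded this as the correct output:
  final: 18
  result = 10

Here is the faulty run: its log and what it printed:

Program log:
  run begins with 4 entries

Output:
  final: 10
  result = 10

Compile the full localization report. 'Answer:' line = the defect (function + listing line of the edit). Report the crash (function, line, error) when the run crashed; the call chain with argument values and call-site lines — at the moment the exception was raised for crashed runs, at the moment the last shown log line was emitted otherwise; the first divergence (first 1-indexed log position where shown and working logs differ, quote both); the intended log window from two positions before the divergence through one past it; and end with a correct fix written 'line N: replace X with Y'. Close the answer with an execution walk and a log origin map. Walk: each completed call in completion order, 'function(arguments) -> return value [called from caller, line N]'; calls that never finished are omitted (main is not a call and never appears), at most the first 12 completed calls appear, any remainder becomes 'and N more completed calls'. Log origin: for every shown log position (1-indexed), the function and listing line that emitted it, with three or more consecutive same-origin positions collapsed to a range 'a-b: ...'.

Answer: the defect is in main at line 32.
The tell: Every logged value matches the working version; the printed result is what differs.
Call chain: main.
First divergence: none (the log streams are identical).
Execution walk:
  probe_limits([12, 8, 4, 6]) -> 4  [called from pick_anchor, line 14]
  rank_cells(0, 10) -> 10  [called from rank_cells, line 4]
  rank_cells(1, 9) -> 10  [called from rank_cells, line 4]
  rank_cells(2, 7) -> 10  [called from rank_cells, line 4]
  rank_cells(3, 4) -> 10  [called from rank_cells, line 4]
  rank_cells(4, 0) -> 10  [called from pick_anchor, line 16]
  pick_anchor([12, 8, 4, 6]) -> 10  [called from main, line 30]
  screen_input(10, 2) -> 18  [called from main, line 31]
Log line origins:
  1: from main, line 29
A correct fix: line 32: replace `total` with `base`.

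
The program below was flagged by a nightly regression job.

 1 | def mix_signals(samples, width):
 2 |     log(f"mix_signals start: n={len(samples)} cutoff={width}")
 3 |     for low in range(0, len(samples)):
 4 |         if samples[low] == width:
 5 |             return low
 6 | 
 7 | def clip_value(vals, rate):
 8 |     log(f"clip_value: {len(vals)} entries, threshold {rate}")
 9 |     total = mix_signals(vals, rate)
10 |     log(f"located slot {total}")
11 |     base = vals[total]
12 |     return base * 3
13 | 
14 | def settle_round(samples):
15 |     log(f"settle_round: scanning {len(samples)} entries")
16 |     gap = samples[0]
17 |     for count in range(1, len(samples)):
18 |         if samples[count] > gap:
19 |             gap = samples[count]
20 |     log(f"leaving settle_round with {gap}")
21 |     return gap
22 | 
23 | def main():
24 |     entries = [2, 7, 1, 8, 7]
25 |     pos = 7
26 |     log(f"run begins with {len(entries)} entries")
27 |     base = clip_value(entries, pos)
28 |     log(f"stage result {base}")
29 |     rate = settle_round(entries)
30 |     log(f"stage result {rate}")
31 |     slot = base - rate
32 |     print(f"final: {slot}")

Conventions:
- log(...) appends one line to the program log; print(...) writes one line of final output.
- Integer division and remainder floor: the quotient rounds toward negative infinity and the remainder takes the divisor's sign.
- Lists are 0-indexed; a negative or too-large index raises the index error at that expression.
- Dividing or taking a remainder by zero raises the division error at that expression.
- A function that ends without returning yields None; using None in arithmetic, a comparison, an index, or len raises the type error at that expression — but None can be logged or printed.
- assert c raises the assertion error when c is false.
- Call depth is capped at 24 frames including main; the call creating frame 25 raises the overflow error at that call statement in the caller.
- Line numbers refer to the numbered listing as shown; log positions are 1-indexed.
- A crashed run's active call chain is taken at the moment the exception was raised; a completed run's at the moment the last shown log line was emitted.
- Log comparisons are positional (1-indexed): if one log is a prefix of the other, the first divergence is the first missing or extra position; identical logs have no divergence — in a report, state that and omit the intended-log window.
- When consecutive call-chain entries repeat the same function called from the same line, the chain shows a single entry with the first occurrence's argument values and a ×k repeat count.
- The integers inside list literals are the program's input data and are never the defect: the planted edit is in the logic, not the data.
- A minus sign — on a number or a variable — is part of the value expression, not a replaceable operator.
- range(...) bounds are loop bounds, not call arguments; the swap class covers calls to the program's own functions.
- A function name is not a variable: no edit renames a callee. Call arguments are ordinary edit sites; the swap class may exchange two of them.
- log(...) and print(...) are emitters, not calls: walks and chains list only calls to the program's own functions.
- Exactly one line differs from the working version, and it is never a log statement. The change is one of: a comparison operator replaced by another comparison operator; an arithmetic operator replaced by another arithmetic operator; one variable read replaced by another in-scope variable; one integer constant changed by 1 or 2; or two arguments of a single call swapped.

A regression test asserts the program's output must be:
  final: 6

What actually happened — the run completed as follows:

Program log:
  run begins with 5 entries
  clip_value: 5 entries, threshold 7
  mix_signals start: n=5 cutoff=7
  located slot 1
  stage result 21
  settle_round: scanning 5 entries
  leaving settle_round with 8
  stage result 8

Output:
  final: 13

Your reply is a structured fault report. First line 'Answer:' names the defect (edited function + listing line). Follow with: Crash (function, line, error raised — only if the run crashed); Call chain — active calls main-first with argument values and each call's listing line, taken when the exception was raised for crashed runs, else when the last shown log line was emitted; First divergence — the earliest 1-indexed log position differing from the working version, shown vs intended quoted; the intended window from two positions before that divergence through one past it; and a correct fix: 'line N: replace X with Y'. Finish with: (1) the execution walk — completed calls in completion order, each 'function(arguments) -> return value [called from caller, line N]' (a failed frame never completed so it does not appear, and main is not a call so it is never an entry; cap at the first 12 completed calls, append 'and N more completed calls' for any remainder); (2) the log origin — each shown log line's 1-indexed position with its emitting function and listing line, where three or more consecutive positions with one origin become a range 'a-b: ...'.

Answer: the defect is in clip_value at line 12.
The tell: Log line 5 is where behavior first shows: 'stage result 21' appears instead of 'stage result 14'.
Call chain: main.
First divergence: position 5 — the shown line 'stage result 21' should read 'stage result 14'.
Intended log window:
  3: mix_signals start: n=5 cutoff=7
  4: located slot 1
  5: stage result 14
  6: settle_round: scanning 5 entries
Execution walk:
  mix_signals([2, 7, 1, 8, 7], 7) -> 1  [called from clip_value, line 9]
  clip_value([2, 7, 1, 8, 7], 7) -> 21  [called from main, line 27]
  settle_round([2, 7, 1, 8, 7]) -> 8  [called from main, line 29]
Log origin:
  1: from main, line 26
  2: from clip_value, line 8
  3: from mix_signals, line 2
  4: from clip_value, line 10
  5: from main, line 28
  6: from settle_round, line 15
  7: from settle_round, line 20
  8: from main, line 30
A correct fix: line 12: replace `3` with `2`.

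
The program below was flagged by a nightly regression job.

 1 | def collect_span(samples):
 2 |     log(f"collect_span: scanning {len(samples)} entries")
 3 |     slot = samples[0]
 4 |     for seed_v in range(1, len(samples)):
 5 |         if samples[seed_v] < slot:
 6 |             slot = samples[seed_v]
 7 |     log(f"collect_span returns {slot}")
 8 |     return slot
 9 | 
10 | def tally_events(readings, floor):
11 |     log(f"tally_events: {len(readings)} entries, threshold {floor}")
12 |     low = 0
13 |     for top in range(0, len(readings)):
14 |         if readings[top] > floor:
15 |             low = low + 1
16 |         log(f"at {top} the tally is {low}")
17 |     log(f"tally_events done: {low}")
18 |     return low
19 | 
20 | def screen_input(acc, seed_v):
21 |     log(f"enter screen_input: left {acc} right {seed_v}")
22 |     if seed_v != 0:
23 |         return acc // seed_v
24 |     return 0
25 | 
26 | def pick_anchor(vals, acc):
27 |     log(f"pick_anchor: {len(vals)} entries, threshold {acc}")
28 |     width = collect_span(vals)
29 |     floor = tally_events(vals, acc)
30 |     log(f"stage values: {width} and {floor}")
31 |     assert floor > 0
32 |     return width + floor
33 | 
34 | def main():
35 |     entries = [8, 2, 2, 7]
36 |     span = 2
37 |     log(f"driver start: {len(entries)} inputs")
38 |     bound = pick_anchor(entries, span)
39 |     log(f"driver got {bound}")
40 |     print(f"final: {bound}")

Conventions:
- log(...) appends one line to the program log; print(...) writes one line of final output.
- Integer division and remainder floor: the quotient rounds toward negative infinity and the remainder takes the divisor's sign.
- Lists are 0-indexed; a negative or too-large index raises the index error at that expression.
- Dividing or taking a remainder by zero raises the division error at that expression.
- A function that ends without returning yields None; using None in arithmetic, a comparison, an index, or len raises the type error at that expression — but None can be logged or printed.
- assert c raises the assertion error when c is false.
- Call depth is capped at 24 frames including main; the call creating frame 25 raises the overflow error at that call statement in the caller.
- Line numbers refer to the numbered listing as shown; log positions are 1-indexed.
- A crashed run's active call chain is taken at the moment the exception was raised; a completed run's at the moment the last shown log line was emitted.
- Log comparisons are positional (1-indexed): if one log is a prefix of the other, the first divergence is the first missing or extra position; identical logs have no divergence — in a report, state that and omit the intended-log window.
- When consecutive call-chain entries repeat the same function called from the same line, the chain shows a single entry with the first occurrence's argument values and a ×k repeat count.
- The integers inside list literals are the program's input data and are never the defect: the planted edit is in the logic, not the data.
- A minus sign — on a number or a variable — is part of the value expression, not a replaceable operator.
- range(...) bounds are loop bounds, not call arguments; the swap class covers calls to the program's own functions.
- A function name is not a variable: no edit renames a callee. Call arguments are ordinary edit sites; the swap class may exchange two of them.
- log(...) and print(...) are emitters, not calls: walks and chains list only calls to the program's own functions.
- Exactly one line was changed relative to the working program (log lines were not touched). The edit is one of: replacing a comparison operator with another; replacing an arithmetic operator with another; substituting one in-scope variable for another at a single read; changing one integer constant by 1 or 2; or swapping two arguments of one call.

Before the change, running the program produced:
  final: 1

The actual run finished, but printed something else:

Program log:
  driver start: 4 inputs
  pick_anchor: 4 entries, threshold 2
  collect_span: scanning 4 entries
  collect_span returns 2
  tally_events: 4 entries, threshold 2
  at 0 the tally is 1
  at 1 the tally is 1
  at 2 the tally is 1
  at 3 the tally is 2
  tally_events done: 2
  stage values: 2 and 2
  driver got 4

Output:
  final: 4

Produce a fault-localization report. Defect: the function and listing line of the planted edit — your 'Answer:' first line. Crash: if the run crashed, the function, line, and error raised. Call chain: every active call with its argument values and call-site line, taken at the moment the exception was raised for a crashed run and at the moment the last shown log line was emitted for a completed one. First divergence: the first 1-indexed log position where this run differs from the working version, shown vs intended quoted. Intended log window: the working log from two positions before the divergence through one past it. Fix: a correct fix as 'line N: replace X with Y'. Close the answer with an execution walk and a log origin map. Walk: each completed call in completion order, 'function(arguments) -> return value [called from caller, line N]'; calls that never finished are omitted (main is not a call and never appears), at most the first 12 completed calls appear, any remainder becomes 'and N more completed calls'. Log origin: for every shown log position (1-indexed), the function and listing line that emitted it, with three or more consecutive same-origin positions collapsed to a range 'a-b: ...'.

Answer: the defect is in pick_anchor at line 32.
The tell: Log line 12 is where behavior first shows: 'driver got 4' appears instead of 'driver got 1'.
Call chain: main.
First divergence: at position 12 the run shows 'driver got 4' where the working version logs 'driver got 1'.
Intended log window:
  10: tally_events done: 2
  11: stage values: 2 and 2
  12: driver got 1
Execution walk:
  collect_span([8, 2, 2, 7]) -> 2  [called from pick_anchor, line 28]
  tally_events([8, 2, 2, 7], 2) -> 2  [called from pick_anchor, line 29]
  pick_anchor([8, 2, 2, 7], 2) -> 4  [called from main, line 38]
Log origins:
  1: logged in main at line 37
  2: logged in pick_anchor at line 27
  3: logged in collect_span at line 2
  4: logged in collect_span at line 7
  5: logged in tally_events at line 11
  6-9: logged in tally_events at line 16
  10: logged in tally_events at line 17
  11: logged in pick_anchor at line 30
  12: logged in main at line 39
A correct fix: line 32: replace `+` with `//`.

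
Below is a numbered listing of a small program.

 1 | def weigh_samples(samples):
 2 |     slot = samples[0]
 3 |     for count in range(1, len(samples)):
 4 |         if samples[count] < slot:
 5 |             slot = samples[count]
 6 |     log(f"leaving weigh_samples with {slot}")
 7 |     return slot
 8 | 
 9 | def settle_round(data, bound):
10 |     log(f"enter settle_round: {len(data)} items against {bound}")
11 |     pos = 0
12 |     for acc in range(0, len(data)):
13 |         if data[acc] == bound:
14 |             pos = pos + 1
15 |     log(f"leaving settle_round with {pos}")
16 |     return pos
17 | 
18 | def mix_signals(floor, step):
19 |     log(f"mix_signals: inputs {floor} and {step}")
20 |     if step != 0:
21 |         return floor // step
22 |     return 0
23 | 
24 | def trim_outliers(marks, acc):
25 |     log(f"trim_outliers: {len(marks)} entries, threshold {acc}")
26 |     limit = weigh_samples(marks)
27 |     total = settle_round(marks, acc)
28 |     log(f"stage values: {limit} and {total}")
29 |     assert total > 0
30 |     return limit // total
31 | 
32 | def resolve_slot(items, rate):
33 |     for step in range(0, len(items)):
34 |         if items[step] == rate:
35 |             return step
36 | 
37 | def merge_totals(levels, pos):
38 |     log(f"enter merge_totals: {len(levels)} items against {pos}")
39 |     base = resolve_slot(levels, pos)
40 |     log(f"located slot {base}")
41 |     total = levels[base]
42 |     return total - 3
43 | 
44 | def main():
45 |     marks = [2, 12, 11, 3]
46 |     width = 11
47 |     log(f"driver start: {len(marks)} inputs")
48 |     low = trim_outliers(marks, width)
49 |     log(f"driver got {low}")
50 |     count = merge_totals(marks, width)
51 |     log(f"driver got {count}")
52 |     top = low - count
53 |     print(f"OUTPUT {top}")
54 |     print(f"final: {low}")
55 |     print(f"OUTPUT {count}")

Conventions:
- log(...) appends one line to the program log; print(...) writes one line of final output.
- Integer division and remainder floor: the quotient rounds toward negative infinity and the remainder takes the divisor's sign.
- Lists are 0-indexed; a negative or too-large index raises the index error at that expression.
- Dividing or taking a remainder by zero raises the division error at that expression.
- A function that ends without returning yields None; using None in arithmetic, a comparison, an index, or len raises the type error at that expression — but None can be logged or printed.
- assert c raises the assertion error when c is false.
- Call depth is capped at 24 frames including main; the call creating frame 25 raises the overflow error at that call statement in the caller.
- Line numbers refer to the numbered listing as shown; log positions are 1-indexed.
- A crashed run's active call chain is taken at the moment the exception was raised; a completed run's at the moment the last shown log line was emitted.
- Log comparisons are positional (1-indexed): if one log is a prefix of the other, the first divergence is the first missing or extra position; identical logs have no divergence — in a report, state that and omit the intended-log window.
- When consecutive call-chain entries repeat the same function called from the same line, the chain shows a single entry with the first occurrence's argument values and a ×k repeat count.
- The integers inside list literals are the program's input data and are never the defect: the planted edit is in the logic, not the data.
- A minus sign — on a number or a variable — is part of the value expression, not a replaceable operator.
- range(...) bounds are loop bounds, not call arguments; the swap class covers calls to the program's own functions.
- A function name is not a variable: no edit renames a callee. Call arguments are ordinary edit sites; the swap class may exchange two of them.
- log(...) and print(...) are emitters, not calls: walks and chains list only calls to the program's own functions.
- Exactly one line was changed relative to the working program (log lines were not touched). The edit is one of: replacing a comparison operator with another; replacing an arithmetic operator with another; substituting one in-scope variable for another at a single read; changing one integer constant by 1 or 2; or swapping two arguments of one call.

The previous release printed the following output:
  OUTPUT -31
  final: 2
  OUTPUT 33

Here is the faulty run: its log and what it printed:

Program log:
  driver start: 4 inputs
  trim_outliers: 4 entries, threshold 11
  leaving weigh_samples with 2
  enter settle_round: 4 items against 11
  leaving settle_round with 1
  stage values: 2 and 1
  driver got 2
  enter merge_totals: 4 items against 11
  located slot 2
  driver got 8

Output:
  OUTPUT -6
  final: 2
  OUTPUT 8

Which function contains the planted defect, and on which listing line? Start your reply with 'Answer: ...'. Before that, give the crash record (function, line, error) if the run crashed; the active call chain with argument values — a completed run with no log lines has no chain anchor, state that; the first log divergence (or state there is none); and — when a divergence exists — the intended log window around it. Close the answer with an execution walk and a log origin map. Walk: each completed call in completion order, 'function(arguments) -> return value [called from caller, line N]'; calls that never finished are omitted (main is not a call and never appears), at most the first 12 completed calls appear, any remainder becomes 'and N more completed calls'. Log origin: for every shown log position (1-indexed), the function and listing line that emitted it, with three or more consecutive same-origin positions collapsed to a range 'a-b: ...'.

Answer: the defect is in merge_totals at line 42.
Key observation: The log first diverges at position 10: the faulty run prints 'driver got 8' where the working version prints 'driver got 33'.
Call chain: main.
First divergence: at position 10 the run shows 'driver got 8' where the working version logs 'driver got 33'.
Intended log window:
  8: enter merge_totals: 4 items against 11
  9: located slot 2
  10: driver got 33
Execution walk:
  weigh_samples([2, 12, 11, 3]) -> 2  [called from trim_outliers, line 26]
  settle_round([2, 12, 11, 3], 11) -> 1  [called from trim_outliers, line 27]
  trim_outliers([2, 12, 11, 3], 11) -> 2  [called from main, line 48]
  resolve_slot([2, 12, 11, 3], 11) -> 2  [called from merge_totals, line 39]
  merge_totals([2, 12, 11, 3], 11) -> 8  [called from main, line 50]
Log line origins:
  1: logged in main at line 47
  2: logged in trim_outliers at line 25
  3: logged in weigh_samples at line 6
  4: logged in settle_round at line 10
  5: logged in settle_round at line 15
  6: logged in trim_outliers at line 28
  7: logged in main at line 49
  8: logged in merge_totals at line 38
  9: logged in merge_totals at line 40
  10: logged in main at line 51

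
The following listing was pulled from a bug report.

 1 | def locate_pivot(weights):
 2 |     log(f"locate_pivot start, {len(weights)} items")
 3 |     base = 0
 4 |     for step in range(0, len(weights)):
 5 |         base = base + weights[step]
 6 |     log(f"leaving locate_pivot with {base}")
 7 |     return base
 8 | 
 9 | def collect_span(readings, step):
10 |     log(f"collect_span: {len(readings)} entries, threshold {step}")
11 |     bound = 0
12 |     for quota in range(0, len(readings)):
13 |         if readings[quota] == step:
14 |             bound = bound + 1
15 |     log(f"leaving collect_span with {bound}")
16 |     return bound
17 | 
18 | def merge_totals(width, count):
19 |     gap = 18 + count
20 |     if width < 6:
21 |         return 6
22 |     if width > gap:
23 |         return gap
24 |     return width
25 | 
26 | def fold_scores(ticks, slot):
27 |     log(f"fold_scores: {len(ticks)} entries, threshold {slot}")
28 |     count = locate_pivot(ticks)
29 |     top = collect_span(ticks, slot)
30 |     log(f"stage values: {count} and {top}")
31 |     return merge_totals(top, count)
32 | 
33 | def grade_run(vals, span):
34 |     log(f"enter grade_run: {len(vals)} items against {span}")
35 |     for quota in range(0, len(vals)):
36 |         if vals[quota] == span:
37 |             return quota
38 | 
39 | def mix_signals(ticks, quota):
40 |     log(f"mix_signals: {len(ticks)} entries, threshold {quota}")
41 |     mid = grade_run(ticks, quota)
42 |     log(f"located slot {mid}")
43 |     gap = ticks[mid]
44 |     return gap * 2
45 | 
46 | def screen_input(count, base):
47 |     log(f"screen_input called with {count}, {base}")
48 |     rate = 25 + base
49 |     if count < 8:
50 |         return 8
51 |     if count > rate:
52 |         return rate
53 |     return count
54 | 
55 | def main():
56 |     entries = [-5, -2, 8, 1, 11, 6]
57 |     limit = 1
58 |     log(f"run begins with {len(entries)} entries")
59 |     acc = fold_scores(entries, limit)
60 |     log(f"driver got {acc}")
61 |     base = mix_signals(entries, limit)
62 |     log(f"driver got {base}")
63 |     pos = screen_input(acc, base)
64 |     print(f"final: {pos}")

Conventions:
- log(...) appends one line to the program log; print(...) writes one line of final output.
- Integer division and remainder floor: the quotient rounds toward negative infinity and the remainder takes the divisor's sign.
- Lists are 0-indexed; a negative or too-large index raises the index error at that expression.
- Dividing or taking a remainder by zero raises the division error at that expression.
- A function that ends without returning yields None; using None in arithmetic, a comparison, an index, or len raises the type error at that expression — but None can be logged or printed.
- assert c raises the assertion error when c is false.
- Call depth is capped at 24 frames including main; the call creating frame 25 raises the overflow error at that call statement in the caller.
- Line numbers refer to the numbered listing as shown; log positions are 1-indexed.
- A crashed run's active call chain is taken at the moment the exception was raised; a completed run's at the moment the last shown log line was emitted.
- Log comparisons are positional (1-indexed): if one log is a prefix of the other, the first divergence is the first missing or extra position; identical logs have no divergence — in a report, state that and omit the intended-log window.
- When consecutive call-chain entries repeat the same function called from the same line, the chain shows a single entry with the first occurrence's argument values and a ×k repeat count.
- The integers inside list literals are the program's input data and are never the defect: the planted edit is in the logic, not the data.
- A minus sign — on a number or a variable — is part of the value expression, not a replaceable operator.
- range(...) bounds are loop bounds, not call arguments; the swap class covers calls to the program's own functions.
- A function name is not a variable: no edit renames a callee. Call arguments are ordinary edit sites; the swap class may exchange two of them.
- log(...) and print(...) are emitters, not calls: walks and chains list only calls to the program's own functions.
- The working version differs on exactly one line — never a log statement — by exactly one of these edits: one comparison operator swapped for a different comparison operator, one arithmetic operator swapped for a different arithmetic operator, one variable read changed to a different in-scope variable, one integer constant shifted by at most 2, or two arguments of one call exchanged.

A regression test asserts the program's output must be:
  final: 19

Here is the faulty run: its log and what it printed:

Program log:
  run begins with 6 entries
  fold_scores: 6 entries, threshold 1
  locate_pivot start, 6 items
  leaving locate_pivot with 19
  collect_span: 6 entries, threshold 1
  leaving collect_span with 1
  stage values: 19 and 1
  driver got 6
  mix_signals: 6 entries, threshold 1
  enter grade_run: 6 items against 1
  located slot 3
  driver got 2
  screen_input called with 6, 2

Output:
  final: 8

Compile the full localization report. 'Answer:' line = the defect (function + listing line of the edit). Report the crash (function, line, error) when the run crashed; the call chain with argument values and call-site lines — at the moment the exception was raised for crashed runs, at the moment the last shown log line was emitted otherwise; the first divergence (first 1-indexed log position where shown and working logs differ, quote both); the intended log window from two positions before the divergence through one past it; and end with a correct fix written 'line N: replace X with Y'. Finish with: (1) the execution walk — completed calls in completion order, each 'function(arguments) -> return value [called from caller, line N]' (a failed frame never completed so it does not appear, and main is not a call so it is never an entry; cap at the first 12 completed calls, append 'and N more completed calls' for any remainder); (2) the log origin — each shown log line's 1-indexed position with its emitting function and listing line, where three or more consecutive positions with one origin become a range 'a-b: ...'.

Answer: the defect is in fold_scores at line 31.
Key observation: The log first diverges at position 8: the faulty run prints 'driver got 6' where the working version prints 'driver got 19'.
Call chain: main -> screen_input(6, 2) (called at line 63).
First divergence: position 8; shown 'driver got 6' vs intended 'driver got 19'.
Intended log window:
  6: leaving collect_span with 1
  7: stage values: 19 and 1
  8: driver got 19
  9: mix_signals: 6 entries, threshold 1
Execution walk:
  locate_pivot([-5, -2, 8, 1, 11, 6]) -> 19  [called from fold_scores, line 28]
  collect_span([-5, -2, 8, 1, 11, 6], 1) -> 1  [called from fold_scores, line 29]
  merge_totals(1, 19) -> 6  [called from fold_scores, line 31]
  fold_scores([-5, -2, 8, 1, 11, 6], 1) -> 6  [called from main, line 59]
  grade_run([-5, -2, 8, 1, 11, 6], 1) -> 3  [called from mix_signals, line 41]
  mix_signals([-5, -2, 8, 1, 11, 6], 1) -> 2  [called from main, line 61]
  screen_input(6, 2) -> 8  [called from main, line 63]
Origin of each log line:
  1 — main, line 58
  2 — fold_scores, line 27
  3 — locate_pivot, line 2
  4 — locate_pivot, line 6
  5 — collect_span, line 10
  6 — collect_span, line 15
  7 — fold_scores, line 30
  8 — main, line 60
  9 — mix_signals, line 40
  10 — grade_run, line 34
  11 — mix_signals, line 42
  12 — main, line 62
  13 — screen_input, line 47
A correct fix: line 31: replace `merge_totals(top, count)` with `merge_totals(count, top)`.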